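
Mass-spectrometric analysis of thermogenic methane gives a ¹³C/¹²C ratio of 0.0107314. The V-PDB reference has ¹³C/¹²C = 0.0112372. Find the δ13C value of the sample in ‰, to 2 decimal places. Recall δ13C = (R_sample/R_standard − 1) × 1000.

δ13C = (R_sample / R_standard − 1) × 1000
R_sample / R_standard = 0.0107314 / 0.0112372 = 0.954989
δ13C = (0.954989 − 1) × 1000 = -45.011‰

-45.01‰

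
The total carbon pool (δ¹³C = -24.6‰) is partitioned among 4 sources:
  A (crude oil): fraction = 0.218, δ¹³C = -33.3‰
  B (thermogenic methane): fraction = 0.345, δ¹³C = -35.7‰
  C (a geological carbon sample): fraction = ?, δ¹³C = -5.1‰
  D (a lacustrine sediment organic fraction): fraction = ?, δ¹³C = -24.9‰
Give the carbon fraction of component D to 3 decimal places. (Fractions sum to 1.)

0.141

Let f_D and f_C be the unknown fractions; fractions sum to 1 so f_D + f_C = 0.437.
Mass balance: Σ fᵢ·δᵢ = δ_bulk ⇒ f_D·(-24.9) + f_C·(-5.1) = -24.6 − (-19.576) = -5.024
Substitute f_C = 0.437 − f_D:
f_D·(-24.9 − -5.1) = -5.024 − 0.437×(-5.1) = -2.795
f_D = -2.795 / -19.8 = 0.1412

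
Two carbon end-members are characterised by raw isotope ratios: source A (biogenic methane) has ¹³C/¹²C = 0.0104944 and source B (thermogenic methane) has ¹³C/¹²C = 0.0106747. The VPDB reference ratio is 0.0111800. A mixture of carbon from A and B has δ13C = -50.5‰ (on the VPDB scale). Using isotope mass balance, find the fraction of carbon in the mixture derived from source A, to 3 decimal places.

0.329

δ_A = (0.0104944/0.0111800 − 1)×1000 = (0.938676 − 1)×1000 = -61.324‰
δ_B = (0.0106747/0.0111800 − 1)×1000 = (0.954803 − 1)×1000 = -45.197‰
f_A = (δ_mix − δ_B)/(δ_A − δ_B) = (-50.5 − (-45.197))/(-61.324 − (-45.197))
f_A = -5.303 / -16.127 = 0.3288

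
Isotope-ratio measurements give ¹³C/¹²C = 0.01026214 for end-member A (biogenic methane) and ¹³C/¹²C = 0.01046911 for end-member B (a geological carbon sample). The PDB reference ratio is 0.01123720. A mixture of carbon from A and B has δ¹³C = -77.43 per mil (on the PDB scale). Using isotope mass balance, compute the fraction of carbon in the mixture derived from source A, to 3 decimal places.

0.493

δ_A = (0.01026214/0.01123720 − 1)×1000 = (0.913229 − 1)×1000 = -86.771 per mil
δ_B = (0.01046911/0.01123720 − 1)×1000 = (0.931648 − 1)×1000 = -68.352 per mil
f_A = (δ_mix − δ_B)/(δ_A − δ_B) = (-77.43 − (-68.352))/(-86.771 − (-68.352))
f_A = -9.078 / -18.418 = 0.4929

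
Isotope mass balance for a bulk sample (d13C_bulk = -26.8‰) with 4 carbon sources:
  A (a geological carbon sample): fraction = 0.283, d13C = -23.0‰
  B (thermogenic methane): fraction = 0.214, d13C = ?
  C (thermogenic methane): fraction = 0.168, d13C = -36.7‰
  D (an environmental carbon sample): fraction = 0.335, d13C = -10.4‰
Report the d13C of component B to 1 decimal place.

-49.7‰

Isotope mass balance: δ_bulk = Σ fᵢ·δᵢ.
-26.8 = 0.283×(-23.0) + 0.214×δ_B + 0.168×(-36.7) + 0.335×(-10.4)
0.214·δ_B = -26.8 − (-16.159) = -10.641
δ_B = -10.641 / 0.214 = -49.73‰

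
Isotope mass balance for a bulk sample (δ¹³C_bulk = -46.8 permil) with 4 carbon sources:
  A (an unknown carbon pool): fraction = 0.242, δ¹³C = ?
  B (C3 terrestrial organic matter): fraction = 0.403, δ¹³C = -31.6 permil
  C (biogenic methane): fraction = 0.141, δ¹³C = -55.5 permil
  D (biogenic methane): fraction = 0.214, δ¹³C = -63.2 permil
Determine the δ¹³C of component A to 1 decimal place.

-52.5 permil

Isotope mass balance: δ_bulk = Σ fᵢ·δᵢ.
-46.8 = 0.242×δ_A + 0.403×(-31.6) + 0.141×(-55.5) + 0.214×(-63.2)
0.242·δ_A = -46.8 − (-34.085) = -12.715
δ_A = -12.715 / 0.242 = -52.54 permil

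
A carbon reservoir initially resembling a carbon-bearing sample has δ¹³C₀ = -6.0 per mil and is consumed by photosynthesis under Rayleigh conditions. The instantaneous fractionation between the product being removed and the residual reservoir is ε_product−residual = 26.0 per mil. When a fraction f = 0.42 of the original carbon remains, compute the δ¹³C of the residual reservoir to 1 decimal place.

Rayleigh residual: δ_res = (δ₀ + 1000)·f^(α−1) − 1000
α = ε/1000 + 1 = 1.02600, so α − 1 = 0.02600
f^(α−1) = 0.42^(0.02600) = 0.977697
δ_res = (-6.0 + 1000) × 0.977697 − 1000 = 971.831 − 1000 = -28.17 per mil

-28.2 per mil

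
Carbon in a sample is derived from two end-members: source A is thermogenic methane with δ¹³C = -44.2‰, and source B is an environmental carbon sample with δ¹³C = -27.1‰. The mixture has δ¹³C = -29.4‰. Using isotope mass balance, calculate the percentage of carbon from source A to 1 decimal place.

13.5%

δ_mix = f_A·δ_A + (1 − f_A)·δ_B  ⇒  f_A = (δ_mix − δ_B)/(δ_A − δ_B)
f_A = (-29.4 − (-27.1)) / (-44.2 − (-27.1))
f_A = -2.3 / -17.1 = 0.1345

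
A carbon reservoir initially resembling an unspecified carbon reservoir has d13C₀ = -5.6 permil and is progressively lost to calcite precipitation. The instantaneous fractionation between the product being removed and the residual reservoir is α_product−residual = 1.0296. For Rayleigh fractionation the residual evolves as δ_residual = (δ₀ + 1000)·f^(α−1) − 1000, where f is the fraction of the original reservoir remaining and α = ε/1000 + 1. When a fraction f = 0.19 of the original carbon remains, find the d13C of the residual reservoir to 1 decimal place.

Rayleigh residual: δ_res = (δ₀ + 1000)·f^(α−1) − 1000
α − 1 = 0.02960
f^(α−1) = 0.19^(0.02960) = 0.952031
δ_res = (-5.6 + 1000) × 0.952031 − 1000 = 946.700 − 1000 = -53.30 permil

-53.3 permil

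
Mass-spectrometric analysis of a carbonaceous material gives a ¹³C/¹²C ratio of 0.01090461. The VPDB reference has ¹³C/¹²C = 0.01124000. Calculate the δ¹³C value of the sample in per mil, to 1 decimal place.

δ¹³C = (R_sample / R_standard − 1) × 1000
R_sample / R_standard = 0.01090461 / 0.01124000 = 0.970161
δ¹³C = (0.970161 − 1) × 1000 = -29.84 per mil

-29.8 per mil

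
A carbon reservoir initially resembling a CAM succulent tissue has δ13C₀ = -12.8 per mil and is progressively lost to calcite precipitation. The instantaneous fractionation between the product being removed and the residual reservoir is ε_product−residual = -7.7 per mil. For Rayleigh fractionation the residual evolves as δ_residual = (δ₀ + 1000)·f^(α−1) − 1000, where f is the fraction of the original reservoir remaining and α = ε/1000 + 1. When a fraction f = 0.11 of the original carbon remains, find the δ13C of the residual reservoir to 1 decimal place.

4.1 per mil

Rayleigh residual: δ_res = (δ₀ + 1000)·f^(α−1) − 1000
α = ε/1000 + 1 = 0.99230, so α − 1 = -0.00770
f^(α−1) = 0.11^(-0.00770) = 1.017141
δ_res = (-12.8 + 1000) × 1.017141 − 1000 = 1004.122 − 1000 = 4.12 per mil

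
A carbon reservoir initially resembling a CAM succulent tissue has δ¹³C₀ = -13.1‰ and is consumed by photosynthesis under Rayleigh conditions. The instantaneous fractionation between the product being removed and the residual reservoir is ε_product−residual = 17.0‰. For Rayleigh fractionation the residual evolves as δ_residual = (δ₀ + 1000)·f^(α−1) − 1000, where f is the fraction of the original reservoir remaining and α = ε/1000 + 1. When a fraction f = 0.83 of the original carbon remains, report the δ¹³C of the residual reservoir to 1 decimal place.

-16.2‰

Rayleigh residual: δ_res = (δ₀ + 1000)·f^(α−1) − 1000
α = ε/1000 + 1 = 1.01700, so α − 1 = 0.01700
f^(α−1) = 0.83^(0.01700) = 0.996837
δ_res = (-13.1 + 1000) × 0.996837 − 1000 = 983.779 − 1000 = -16.22‰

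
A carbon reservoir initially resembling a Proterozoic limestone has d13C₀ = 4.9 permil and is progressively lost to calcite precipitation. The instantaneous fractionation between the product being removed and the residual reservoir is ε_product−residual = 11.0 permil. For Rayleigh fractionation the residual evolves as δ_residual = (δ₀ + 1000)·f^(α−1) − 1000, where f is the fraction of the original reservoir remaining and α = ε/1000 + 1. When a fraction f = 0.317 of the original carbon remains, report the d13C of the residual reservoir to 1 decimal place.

-7.7 permil

Rayleigh residual: δ_res = (δ₀ + 1000)·f^(α−1) − 1000
α = ε/1000 + 1 = 1.01100, so α − 1 = 0.01100
f^(α−1) = 0.317^(0.01100) = 0.987442
δ_res = (4.9 + 1000) × 0.987442 − 1000 = 992.281 − 1000 = -7.72 permil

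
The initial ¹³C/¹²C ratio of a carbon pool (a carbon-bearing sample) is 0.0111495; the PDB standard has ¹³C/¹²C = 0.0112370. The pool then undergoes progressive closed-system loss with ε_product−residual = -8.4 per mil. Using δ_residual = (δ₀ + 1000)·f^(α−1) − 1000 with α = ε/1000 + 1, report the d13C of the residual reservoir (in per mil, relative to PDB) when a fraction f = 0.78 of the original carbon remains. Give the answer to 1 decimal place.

-5.7 per mil

δ₀ = (0.0111495/0.0112370 − 1)×1000 = (0.992213 − 1)×1000 = -7.787 per mil
α − 1 = ε/1000 = -0.0084
f^(α−1) = 0.78^(-0.0084) = 1.002089
δ_res = (-7.787 + 1000) × 1.002089 − 1000 = 994.286 − 1000 = -5.71 per mil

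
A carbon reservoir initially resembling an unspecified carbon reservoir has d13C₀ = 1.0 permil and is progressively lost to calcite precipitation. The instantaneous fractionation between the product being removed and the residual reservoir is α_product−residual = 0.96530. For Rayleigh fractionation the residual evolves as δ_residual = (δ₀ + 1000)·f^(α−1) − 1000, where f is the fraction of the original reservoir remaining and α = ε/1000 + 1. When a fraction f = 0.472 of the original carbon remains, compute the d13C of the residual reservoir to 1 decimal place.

27.4 permil

Rayleigh residual: δ_res = (δ₀ + 1000)·f^(α−1) − 1000
α − 1 = -0.03470
f^(α−1) = 0.472^(-0.03470) = 1.026394
δ_res = (1.0 + 1000) × 1.026394 − 1000 = 1027.421 − 1000 = 27.42 permil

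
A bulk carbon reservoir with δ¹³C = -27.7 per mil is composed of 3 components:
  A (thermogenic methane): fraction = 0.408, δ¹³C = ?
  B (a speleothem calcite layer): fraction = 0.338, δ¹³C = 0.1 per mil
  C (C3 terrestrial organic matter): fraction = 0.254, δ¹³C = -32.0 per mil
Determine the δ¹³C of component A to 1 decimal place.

-48.1 per mil

Isotope mass balance: δ_bulk = Σ fᵢ·δᵢ.
-27.7 = 0.408×δ_A + 0.338×(0.1) + 0.254×(-32.0)
0.408·δ_A = -27.7 − (-8.094) = -19.606
δ_A = -19.606 / 0.408 = -48.05 per mil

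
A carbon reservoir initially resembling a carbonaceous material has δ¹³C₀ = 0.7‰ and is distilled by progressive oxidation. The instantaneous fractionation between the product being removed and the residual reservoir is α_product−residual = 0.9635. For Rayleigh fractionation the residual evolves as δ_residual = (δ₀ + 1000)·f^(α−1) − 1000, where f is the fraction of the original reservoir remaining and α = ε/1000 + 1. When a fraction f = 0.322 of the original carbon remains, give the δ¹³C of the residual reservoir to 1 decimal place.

Rayleigh residual: δ_res = (δ₀ + 1000)·f^(α−1) − 1000
α − 1 = -0.03650
f^(α−1) = 0.322^(-0.03650) = 1.042229
δ_res = (0.7 + 1000) × 1.042229 − 1000 = 1042.959 − 1000 = 42.96‰

43.0‰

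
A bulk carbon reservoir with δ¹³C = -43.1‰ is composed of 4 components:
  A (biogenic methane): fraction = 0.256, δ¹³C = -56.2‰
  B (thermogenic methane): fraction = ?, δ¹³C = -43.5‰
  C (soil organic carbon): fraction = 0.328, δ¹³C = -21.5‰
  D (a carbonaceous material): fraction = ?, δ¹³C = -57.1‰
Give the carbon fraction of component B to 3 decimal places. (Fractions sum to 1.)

0.154

Let f_B and f_D be the unknown fractions; fractions sum to 1 so f_B + f_D = 0.416.
Mass balance: Σ fᵢ·δᵢ = δ_bulk ⇒ f_B·(-43.5) + f_D·(-57.1) = -43.1 − (-21.439) = -21.661
Substitute f_D = 0.416 − f_B:
f_B·(-43.5 − -57.1) = -21.661 − 0.416×(-57.1) = 2.093
f_B = 2.093 / 13.6 = 0.1539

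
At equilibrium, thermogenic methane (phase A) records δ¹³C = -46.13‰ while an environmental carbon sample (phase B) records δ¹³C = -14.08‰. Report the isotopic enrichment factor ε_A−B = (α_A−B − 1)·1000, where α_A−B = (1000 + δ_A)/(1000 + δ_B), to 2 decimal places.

-32.51‰

α_A−B = (1000 + -46.13) / (1000 + -14.08) = 953.87 / 985.92 = 0.967492
ε_A−B = (0.967492 − 1) × 1000 = -32.508‰
(The approximation ε ≈ δ_A − δ_B would give -32.05‰.)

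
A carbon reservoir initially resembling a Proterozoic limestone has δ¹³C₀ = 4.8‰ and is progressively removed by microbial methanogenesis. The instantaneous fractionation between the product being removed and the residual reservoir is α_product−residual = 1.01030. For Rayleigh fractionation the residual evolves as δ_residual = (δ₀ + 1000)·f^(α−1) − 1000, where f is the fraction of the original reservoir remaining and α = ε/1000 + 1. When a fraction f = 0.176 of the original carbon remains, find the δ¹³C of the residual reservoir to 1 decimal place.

-13.0‰

Rayleigh residual: δ_res = (δ₀ + 1000)·f^(α−1) − 1000
α − 1 = 0.01030
f^(α−1) = 0.176^(0.01030) = 0.982265
δ_res = (4.8 + 1000) × 0.982265 − 1000 = 986.980 − 1000 = -13.02‰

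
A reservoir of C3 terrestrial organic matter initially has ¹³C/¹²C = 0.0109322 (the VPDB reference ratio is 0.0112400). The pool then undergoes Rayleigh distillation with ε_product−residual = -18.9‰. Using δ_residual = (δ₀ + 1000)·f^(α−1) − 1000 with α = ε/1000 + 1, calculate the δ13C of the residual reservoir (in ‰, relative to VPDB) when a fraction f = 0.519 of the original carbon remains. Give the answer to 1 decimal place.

δ₀ = (0.0109322/0.0112400 − 1)×1000 = (0.972616 − 1)×1000 = -27.384‰
α − 1 = ε/1000 = -0.0189
f^(α−1) = 0.519^(-0.0189) = 1.012473
δ_res = (-27.384 + 1000) × 1.012473 − 1000 = 984.747 − 1000 = -15.25‰

-15.3‰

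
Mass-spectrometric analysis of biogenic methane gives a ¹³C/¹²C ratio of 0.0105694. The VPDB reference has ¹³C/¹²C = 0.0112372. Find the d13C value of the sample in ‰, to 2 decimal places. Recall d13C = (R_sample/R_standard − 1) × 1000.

d13C = (R_sample / R_standard − 1) × 1000
R_sample / R_standard = 0.0105694 / 0.0112372 = 0.940572
d13C = (0.940572 − 1) × 1000 = -59.428‰

-59.43‰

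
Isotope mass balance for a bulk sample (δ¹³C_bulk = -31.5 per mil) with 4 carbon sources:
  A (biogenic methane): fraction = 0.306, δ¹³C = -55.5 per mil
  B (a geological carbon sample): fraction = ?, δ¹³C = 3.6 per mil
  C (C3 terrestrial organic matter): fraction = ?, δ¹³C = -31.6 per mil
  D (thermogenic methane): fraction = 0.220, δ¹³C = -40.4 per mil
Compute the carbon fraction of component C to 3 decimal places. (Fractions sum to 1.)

0.208

Let f_C and f_B be the unknown fractions; fractions sum to 1 so f_C + f_B = 0.474.
Mass balance: Σ fᵢ·δᵢ = δ_bulk ⇒ f_C·(-31.6) + f_B·(3.6) = -31.5 − (-25.871) = -5.629
Substitute f_B = 0.474 − f_C:
f_C·(-31.6 − 3.6) = -5.629 − 0.474×(3.6) = -7.335
f_C = -7.335 / -35.2 = 0.2084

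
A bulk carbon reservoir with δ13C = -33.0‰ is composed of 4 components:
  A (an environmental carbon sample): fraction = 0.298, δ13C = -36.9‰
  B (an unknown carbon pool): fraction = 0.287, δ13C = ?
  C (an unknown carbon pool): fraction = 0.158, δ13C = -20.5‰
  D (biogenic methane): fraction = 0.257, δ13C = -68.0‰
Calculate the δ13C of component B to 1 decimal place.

-4.5‰

Isotope mass balance: δ_bulk = Σ fᵢ·δᵢ.
-33.0 = 0.298×(-36.9) + 0.287×δ_B + 0.158×(-20.5) + 0.257×(-68.0)
0.287·δ_B = -33.0 − (-31.711) = -1.289
δ_B = -1.289 / 0.287 = -4.49‰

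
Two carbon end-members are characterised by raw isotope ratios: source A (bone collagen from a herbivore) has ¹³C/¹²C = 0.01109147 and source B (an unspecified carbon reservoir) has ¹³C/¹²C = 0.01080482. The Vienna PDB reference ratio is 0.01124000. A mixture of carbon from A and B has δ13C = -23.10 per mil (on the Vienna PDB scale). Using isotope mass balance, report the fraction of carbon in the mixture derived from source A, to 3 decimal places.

δ_A = (0.01109147/0.01124000 − 1)×1000 = (0.986786 − 1)×1000 = -13.214 per mil
δ_B = (0.01080482/0.01124000 − 1)×1000 = (0.961283 − 1)×1000 = -38.717 per mil
f_A = (δ_mix − δ_B)/(δ_A − δ_B) = (-23.10 − (-38.717))/(-13.214 − (-38.717))
f_A = 15.617 / 25.503 = 0.6124

0.612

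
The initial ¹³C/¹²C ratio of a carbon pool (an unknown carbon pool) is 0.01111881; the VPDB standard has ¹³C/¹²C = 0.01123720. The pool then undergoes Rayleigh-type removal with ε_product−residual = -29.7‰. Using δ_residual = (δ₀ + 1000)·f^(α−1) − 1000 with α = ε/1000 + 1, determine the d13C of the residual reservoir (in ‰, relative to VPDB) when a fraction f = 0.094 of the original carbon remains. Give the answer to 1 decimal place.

61.4‰

δ₀ = (0.01111881/0.01123720 − 1)×1000 = (0.989464 − 1)×1000 = -10.536‰
α − 1 = ε/1000 = -0.0297
f^(α−1) = 0.094^(-0.0297) = 1.072749
δ_res = (-10.536 + 1000) × 1.072749 − 1000 = 1061.447 − 1000 = 61.45‰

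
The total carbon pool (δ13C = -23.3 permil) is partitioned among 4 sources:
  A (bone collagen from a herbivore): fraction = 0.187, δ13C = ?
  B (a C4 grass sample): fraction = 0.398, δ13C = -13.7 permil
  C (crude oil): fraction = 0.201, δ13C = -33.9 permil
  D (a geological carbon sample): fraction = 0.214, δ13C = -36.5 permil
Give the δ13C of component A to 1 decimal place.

-17.2 permil

Isotope mass balance: δ_bulk = Σ fᵢ·δᵢ.
-23.3 = 0.187×δ_A + 0.398×(-13.7) + 0.201×(-33.9) + 0.214×(-36.5)
0.187·δ_A = -23.3 − (-20.078) = -3.223
δ_A = -3.223 / 0.187 = -17.23 permil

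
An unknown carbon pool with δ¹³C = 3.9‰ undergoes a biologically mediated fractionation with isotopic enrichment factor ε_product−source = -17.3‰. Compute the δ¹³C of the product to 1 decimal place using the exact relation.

-13.5‰

Exactly, δ_product = (δ_source + 1000)·(ε/1000 + 1) − 1000.
δ_product = (3.9 + 1000) × (-17.3/1000 + 1) − 1000
δ_product = -13.47‰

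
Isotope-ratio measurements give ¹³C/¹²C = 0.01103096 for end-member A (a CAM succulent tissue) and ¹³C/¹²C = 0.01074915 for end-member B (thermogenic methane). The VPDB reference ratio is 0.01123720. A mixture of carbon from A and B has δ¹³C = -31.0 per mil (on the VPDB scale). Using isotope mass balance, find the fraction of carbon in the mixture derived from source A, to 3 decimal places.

δ_A = (0.01103096/0.01123720 − 1)×1000 = (0.981647 − 1)×1000 = -18.353 per mil
δ_B = (0.01074915/0.01123720 − 1)×1000 = (0.956568 − 1)×1000 = -43.432 per mil
f_A = (δ_mix − δ_B)/(δ_A − δ_B) = (-31.0 − (-43.432))/(-18.353 − (-43.432))
f_A = 12.432 / 25.078 = 0.4957

0.496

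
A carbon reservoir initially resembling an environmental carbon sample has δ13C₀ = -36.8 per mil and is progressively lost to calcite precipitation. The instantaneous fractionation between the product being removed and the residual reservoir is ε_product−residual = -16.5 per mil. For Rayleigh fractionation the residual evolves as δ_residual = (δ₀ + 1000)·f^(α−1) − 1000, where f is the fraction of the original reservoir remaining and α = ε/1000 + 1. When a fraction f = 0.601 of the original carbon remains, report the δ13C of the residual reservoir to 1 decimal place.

Rayleigh residual: δ_res = (δ₀ + 1000)·f^(α−1) − 1000
α = ε/1000 + 1 = 0.98350, so α − 1 = -0.01650
f^(α−1) = 0.601^(-0.01650) = 1.008437
δ_res = (-36.8 + 1000) × 1.008437 − 1000 = 971.326 − 1000 = -28.67 per mil

-28.7 per mil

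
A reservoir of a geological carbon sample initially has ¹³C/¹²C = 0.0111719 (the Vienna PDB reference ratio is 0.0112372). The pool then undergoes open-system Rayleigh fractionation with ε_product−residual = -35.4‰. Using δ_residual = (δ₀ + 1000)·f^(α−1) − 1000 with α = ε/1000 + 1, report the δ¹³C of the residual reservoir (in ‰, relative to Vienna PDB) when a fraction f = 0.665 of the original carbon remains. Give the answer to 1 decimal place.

δ₀ = (0.0111719/0.0112372 − 1)×1000 = (0.994189 − 1)×1000 = -5.811‰
α − 1 = ε/1000 = -0.0354
f^(α−1) = 0.665^(-0.0354) = 1.014547
δ_res = (-5.811 + 1000) × 1.014547 − 1000 = 1008.651 − 1000 = 8.65‰

8.7‰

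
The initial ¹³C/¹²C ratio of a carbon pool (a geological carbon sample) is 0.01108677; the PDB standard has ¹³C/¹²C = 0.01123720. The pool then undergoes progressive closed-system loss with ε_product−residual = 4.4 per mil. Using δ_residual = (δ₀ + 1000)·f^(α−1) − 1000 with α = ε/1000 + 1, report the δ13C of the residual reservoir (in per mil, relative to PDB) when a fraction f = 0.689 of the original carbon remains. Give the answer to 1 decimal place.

δ₀ = (0.01108677/0.01123720 − 1)×1000 = (0.986613 − 1)×1000 = -13.387 per mil
α − 1 = ε/1000 = 0.0044
f^(α−1) = 0.689^(0.0044) = 0.998362
δ_res = (-13.387 + 1000) × 0.998362 − 1000 = 984.997 − 1000 = -15.00 per mil

-15.0 per mil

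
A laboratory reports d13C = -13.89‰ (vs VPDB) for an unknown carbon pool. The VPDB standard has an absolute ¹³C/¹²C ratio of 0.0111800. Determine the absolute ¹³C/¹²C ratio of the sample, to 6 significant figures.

0.0110247

R_sample = R_standard × (d13C/1000 + 1)
R_sample = 0.0111800 × (-13.89/1000 + 1) = 0.0111800 × 0.986110
R_sample = 0.0110247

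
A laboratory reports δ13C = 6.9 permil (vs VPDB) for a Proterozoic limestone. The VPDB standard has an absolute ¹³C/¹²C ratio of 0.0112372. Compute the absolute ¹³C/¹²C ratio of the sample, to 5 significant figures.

0.011315

R_sample = R_standard × (δ13C/1000 + 1)
R_sample = 0.0112372 × (6.9/1000 + 1) = 0.0112372 × 1.006900
R_sample = 0.0113147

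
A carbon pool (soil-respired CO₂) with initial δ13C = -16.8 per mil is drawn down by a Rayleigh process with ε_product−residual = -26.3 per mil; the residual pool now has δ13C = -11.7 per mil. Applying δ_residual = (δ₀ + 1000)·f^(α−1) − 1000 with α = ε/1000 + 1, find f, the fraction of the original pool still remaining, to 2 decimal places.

α − 1 = ε/1000 = -0.0263
(δ_res + 1000)/(δ₀ + 1000) = (-11.7 + 1000)/(-16.8 + 1000) = 988.3/983.2 = 1.005187
f = 1.005187^(1/-0.0263) = exp(ln(1.005187)/-0.0263) = exp(0.00517/-0.0263)
f = exp(-0.1967) = 0.8214

0.82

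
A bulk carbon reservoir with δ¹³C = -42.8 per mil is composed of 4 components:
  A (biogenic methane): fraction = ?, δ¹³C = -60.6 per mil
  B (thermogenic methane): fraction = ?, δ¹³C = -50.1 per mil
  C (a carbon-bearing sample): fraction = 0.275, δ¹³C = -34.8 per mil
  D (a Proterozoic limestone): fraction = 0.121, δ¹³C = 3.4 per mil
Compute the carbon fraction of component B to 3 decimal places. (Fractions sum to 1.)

Let f_B and f_A be the unknown fractions; fractions sum to 1 so f_B + f_A = 0.604.
Mass balance: Σ fᵢ·δᵢ = δ_bulk ⇒ f_B·(-50.1) + f_A·(-60.6) = -42.8 − (-9.159) = -33.641
Substitute f_A = 0.604 − f_B:
f_B·(-50.1 − -60.6) = -33.641 − 0.604×(-60.6) = 2.961
f_B = 2.961 / 10.5 = 0.2820

0.282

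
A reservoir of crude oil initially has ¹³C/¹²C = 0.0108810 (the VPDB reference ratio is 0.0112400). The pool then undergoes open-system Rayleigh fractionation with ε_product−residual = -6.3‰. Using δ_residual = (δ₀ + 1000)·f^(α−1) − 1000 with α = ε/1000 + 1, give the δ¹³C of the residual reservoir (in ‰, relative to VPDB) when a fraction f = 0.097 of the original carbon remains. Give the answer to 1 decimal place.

δ₀ = (0.0108810/0.0112400 − 1)×1000 = (0.968060 − 1)×1000 = -31.940‰
α − 1 = ε/1000 = -0.0063
f^(α−1) = 0.097^(-0.0063) = 1.014807
δ_res = (-31.940 + 1000) × 1.014807 − 1000 = 982.394 − 1000 = -17.61‰

-17.6‰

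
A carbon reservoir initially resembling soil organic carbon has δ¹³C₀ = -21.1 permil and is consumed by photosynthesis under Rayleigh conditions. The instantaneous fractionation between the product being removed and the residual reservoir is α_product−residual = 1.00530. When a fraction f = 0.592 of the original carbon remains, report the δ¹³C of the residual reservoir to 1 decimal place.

Rayleigh residual: δ_res = (δ₀ + 1000)·f^(α−1) − 1000
α − 1 = 0.00530
f^(α−1) = 0.592^(0.00530) = 0.997225
δ_res = (-21.1 + 1000) × 0.997225 − 1000 = 976.184 − 1000 = -23.82 permil

-23.8 permil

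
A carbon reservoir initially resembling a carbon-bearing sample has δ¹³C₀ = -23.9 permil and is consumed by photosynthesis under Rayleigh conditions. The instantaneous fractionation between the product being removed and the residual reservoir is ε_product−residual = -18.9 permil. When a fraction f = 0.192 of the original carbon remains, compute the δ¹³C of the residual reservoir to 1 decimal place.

7.0 permil

Rayleigh residual: δ_res = (δ₀ + 1000)·f^(α−1) − 1000
α = ε/1000 + 1 = 0.98110, so α − 1 = -0.01890
f^(α−1) = 0.192^(-0.01890) = 1.031681
δ_res = (-23.9 + 1000) × 1.031681 − 1000 = 1007.024 − 1000 = 7.02 permil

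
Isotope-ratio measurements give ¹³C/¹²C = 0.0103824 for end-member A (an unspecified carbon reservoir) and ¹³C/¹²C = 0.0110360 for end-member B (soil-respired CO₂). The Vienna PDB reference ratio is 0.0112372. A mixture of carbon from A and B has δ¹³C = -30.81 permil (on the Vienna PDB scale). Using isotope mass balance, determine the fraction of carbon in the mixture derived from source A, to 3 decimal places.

δ_A = (0.0103824/0.0112372 − 1)×1000 = (0.923931 − 1)×1000 = -76.069 permil
δ_B = (0.0110360/0.0112372 − 1)×1000 = (0.982095 − 1)×1000 = -17.905 permil
f_A = (δ_mix − δ_B)/(δ_A − δ_B) = (-30.81 − (-17.905))/(-76.069 − (-17.905))
f_A = -12.905 / -58.164 = 0.2219

0.222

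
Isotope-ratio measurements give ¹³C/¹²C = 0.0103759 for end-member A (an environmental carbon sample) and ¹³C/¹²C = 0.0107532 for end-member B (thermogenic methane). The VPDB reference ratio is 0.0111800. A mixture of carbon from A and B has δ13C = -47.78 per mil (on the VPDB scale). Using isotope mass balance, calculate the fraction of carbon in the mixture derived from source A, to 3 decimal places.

0.285

δ_A = (0.0103759/0.0111800 − 1)×1000 = (0.928077 − 1)×1000 = -71.923 per mil
δ_B = (0.0107532/0.0111800 − 1)×1000 = (0.961825 − 1)×1000 = -38.175 per mil
f_A = (δ_mix − δ_B)/(δ_A − δ_B) = (-47.78 − (-38.175))/(-71.923 − (-38.175))
f_A = -9.605 / -33.748 = 0.2846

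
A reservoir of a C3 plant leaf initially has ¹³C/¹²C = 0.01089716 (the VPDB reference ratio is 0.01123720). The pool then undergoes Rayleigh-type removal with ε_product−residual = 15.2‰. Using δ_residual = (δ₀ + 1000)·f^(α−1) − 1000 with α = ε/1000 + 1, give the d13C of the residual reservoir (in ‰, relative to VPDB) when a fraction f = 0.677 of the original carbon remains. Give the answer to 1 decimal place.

δ₀ = (0.01089716/0.01123720 − 1)×1000 = (0.969740 − 1)×1000 = -30.260‰
α − 1 = ε/1000 = 0.0152
f^(α−1) = 0.677^(0.0152) = 0.994088
δ_res = (-30.260 + 1000) × 0.994088 − 1000 = 964.007 − 1000 = -35.99‰

-36.0‰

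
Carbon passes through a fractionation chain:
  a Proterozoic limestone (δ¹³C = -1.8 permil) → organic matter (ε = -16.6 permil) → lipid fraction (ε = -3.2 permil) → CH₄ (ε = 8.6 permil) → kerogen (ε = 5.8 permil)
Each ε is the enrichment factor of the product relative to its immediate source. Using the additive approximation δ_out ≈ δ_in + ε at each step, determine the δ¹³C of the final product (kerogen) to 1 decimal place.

step 1: δ ≈ -1.8 + (-16.6) = -18.4 permil
step 2: δ ≈ -18.4 + (-3.2) = -21.6 permil
step 3: δ ≈ -21.6 + (8.6) = -13.0 permil
step 4: δ ≈ -13.0 + (5.8) = -7.2 permil

-7.2 permil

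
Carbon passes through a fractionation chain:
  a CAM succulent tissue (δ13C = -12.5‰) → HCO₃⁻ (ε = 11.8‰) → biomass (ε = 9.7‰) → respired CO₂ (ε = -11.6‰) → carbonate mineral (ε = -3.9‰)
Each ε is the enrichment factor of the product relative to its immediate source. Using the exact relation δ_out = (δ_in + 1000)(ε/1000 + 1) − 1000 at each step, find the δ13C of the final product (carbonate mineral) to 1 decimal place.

-6.7‰

step 1: δ = (-12.50 + 1000)·(11.8/1000 + 1) − 1000 = -0.85‰
step 2: δ = (-0.85 + 1000)·(9.7/1000 + 1) − 1000 = 8.84‰
step 3: δ = (8.84 + 1000)·(-11.6/1000 + 1) − 1000 = -2.86‰
step 4: δ = (-2.86 + 1000)·(-3.9/1000 + 1) − 1000 = -6.75‰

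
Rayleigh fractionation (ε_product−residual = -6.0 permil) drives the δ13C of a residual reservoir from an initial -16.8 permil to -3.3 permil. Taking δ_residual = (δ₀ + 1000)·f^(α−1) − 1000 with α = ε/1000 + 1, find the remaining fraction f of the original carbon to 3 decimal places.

0.103

α − 1 = ε/1000 = -0.0060
(δ_res + 1000)/(δ₀ + 1000) = (-3.3 + 1000)/(-16.8 + 1000) = 996.7/983.2 = 1.013731
f = 1.013731^(1/-0.0060) = exp(ln(1.013731)/-0.0060) = exp(0.01364/-0.0060)
f = exp(-2.2729) = 0.1030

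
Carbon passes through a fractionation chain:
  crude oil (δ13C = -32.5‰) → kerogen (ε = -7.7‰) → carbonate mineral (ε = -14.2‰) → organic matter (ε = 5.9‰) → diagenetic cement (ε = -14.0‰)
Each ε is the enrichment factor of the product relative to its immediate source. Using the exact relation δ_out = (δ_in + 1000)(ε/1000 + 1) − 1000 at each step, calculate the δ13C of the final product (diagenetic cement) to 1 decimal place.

step 1: δ = (-32.50 + 1000)·(-7.7/1000 + 1) − 1000 = -39.95‰
step 2: δ = (-39.95 + 1000)·(-14.2/1000 + 1) − 1000 = -53.58‰
step 3: δ = (-53.58 + 1000)·(5.9/1000 + 1) − 1000 = -48.00‰
step 4: δ = (-48.00 + 1000)·(-14.0/1000 + 1) − 1000 = -61.33‰

-61.3‰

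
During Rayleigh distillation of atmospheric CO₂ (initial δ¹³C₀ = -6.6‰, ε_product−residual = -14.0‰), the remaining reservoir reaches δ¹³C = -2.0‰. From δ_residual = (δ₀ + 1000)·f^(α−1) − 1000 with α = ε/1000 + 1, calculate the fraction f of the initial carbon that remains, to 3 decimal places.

α − 1 = ε/1000 = -0.0140
(δ_res + 1000)/(δ₀ + 1000) = (-2.0 + 1000)/(-6.6 + 1000) = 998.0/993.4 = 1.004631
f = 1.004631^(1/-0.0140) = exp(ln(1.004631)/-0.0140) = exp(0.00462/-0.0140)
f = exp(-0.3300) = 0.7189

0.719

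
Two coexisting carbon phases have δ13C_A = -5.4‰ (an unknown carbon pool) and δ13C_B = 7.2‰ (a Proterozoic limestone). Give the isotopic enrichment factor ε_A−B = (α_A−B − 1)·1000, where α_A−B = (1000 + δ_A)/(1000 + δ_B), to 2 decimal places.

-12.51‰

α_A−B = (1000 + -5.4) / (1000 + 7.2) = 994.6 / 1007.2 = 0.987490
ε_A−B = (0.987490 − 1) × 1000 = -12.510‰
(The approximation ε ≈ δ_A − δ_B would give -12.6‰.)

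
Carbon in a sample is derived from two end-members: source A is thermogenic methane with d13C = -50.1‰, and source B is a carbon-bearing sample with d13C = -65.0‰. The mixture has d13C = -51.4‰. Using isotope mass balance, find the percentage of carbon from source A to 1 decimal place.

91.3%

δ_mix = f_A·δ_A + (1 − f_A)·δ_B  ⇒  f_A = (δ_mix − δ_B)/(δ_A − δ_B)
f_A = (-51.4 − (-65.0)) / (-50.1 − (-65.0))
f_A = 13.6 / 14.9 = 0.9128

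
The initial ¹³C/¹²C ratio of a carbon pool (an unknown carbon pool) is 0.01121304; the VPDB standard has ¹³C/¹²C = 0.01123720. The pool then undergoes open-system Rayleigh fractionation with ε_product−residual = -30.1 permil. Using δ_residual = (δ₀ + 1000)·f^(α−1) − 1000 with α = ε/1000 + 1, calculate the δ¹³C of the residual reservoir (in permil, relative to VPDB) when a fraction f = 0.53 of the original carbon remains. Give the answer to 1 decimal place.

δ₀ = (0.01121304/0.01123720 − 1)×1000 = (0.997850 − 1)×1000 = -2.150 permil
α − 1 = ε/1000 = -0.0301
f^(α−1) = 0.53^(-0.0301) = 1.019294
δ_res = (-2.150 + 1000) × 1.019294 − 1000 = 1017.102 − 1000 = 17.10 permil

17.1 permil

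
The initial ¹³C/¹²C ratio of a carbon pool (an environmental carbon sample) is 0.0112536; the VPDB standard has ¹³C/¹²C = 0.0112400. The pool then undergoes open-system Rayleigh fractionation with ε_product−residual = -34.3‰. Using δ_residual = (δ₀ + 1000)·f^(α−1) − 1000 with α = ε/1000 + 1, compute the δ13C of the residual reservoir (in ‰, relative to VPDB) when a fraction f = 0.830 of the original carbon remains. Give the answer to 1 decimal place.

7.6‰

δ₀ = (0.0112536/0.0112400 − 1)×1000 = (1.001210 − 1)×1000 = 1.210‰
α − 1 = ε/1000 = -0.0343
f^(α−1) = 0.830^(-0.0343) = 1.006412
δ_res = (1.210 + 1000) × 1.006412 − 1000 = 1007.629 − 1000 = 7.63‰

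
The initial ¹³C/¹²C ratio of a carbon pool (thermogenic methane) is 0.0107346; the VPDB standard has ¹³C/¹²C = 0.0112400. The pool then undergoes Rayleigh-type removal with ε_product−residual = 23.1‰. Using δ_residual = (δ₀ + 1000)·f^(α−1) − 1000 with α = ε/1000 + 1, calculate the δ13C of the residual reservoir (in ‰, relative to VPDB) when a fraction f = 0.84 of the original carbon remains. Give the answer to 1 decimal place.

-48.8‰

δ₀ = (0.0107346/0.0112400 − 1)×1000 = (0.955036 − 1)×1000 = -44.964‰
α − 1 = ε/1000 = 0.0231
f^(α−1) = 0.84^(0.0231) = 0.995981
δ_res = (-44.964 + 1000) × 0.995981 − 1000 = 951.197 − 1000 = -48.80‰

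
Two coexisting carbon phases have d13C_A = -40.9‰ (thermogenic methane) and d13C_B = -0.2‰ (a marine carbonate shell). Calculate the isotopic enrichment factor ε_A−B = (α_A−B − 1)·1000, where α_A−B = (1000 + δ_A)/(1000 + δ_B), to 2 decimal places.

-40.71‰

α_A−B = (1000 + -40.9) / (1000 + -0.2) = 959.1 / 999.8 = 0.959292
ε_A−B = (0.959292 − 1) × 1000 = -40.708‰
(The approximation ε ≈ δ_A − δ_B would give -40.7‰.)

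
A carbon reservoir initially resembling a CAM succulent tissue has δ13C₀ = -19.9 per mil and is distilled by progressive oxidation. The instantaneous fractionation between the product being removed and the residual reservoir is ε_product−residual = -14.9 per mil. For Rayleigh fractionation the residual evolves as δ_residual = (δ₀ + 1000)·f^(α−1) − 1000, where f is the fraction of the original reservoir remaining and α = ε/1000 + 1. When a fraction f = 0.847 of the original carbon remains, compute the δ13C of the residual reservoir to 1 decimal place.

Rayleigh residual: δ_res = (δ₀ + 1000)·f^(α−1) − 1000
α = ε/1000 + 1 = 0.98510, so α − 1 = -0.01490
f^(α−1) = 0.847^(-0.01490) = 1.002477
δ_res = (-19.9 + 1000) × 1.002477 − 1000 = 982.528 − 1000 = -17.47 per mil

-17.5 per mil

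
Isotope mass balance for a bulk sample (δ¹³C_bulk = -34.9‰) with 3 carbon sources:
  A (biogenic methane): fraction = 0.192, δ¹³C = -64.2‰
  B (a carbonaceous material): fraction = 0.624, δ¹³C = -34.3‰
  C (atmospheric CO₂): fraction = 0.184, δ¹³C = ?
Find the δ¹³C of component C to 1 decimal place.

-6.4‰

Isotope mass balance: δ_bulk = Σ fᵢ·δᵢ.
-34.9 = 0.192×(-64.2) + 0.624×(-34.3) + 0.184×δ_C
0.184·δ_C = -34.9 − (-33.730) = -1.170
δ_C = -1.170 / 0.184 = -6.36‰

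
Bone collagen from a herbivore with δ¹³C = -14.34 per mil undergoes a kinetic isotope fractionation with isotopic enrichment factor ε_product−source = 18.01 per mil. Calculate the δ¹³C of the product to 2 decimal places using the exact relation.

Exactly, δ_product = (δ_source + 1000)·(ε/1000 + 1) − 1000.
δ_product = (-14.34 + 1000) × (18.01/1000 + 1) − 1000
δ_product = 3.412 per mil

3.41 per mil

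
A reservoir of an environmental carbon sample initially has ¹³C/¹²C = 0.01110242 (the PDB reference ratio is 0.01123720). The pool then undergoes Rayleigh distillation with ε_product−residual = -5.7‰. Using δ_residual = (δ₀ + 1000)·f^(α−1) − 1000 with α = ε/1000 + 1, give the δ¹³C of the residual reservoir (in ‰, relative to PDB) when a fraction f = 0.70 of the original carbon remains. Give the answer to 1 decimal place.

-10.0‰

δ₀ = (0.01110242/0.01123720 − 1)×1000 = (0.988006 − 1)×1000 = -11.994‰
α − 1 = ε/1000 = -0.0057
f^(α−1) = 0.70^(-0.0057) = 1.002035
δ_res = (-11.994 + 1000) × 1.002035 − 1000 = 990.017 − 1000 = -9.98‰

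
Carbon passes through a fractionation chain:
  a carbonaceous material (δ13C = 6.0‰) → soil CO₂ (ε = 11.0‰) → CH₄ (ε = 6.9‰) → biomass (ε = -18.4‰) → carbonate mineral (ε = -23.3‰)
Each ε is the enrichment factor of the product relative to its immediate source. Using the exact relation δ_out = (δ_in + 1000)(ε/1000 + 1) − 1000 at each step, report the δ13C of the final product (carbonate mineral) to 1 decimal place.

step 1: δ = (6.00 + 1000)·(11.0/1000 + 1) − 1000 = 17.07‰
step 2: δ = (17.07 + 1000)·(6.9/1000 + 1) − 1000 = 24.08‰
step 3: δ = (24.08 + 1000)·(-18.4/1000 + 1) − 1000 = 5.24‰
step 4: δ = (5.24 + 1000)·(-23.3/1000 + 1) − 1000 = -18.18‰

-18.2‰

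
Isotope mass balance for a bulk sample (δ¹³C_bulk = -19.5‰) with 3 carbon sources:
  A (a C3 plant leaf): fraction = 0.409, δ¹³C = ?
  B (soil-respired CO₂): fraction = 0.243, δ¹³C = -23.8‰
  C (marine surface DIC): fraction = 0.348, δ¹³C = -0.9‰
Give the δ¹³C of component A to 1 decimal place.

Isotope mass balance: δ_bulk = Σ fᵢ·δᵢ.
-19.5 = 0.409×δ_A + 0.243×(-23.8) + 0.348×(-0.9)
0.409·δ_A = -19.5 − (-6.097) = -13.403
δ_A = -13.403 / 0.409 = -32.77‰

-32.8‰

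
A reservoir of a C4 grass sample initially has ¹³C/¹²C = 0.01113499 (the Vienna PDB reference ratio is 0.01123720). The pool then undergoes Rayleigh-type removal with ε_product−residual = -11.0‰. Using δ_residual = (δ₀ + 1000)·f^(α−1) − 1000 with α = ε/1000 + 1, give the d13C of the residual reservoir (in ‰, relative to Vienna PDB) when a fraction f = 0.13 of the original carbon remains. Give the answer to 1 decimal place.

δ₀ = (0.01113499/0.01123720 − 1)×1000 = (0.990904 − 1)×1000 = -9.096‰
α − 1 = ε/1000 = -0.0110
f^(α−1) = 0.13^(-0.0110) = 1.022696
δ_res = (-9.096 + 1000) × 1.022696 − 1000 = 1013.394 − 1000 = 13.39‰

13.4‰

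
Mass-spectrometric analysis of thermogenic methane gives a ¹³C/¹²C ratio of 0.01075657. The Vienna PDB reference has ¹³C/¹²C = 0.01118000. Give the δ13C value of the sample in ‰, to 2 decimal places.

-37.87‰

δ13C = (R_sample / R_standard − 1) × 1000
R_sample / R_standard = 0.01075657 / 0.01118000 = 0.962126
δ13C = (0.962126 − 1) × 1000 = -37.874‰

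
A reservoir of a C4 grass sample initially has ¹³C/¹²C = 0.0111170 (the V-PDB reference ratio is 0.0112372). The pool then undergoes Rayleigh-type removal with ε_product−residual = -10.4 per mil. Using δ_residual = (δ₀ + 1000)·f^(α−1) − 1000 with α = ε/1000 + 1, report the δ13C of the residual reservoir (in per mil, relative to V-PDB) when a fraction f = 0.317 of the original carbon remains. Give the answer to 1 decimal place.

1.2 per mil

δ₀ = (0.0111170/0.0112372 − 1)×1000 = (0.989303 − 1)×1000 = -10.697 per mil
α − 1 = ε/1000 = -0.0104
f^(α−1) = 0.317^(-0.0104) = 1.012020
δ_res = (-10.697 + 1000) × 1.012020 − 1000 = 1001.195 − 1000 = 1.19 per mil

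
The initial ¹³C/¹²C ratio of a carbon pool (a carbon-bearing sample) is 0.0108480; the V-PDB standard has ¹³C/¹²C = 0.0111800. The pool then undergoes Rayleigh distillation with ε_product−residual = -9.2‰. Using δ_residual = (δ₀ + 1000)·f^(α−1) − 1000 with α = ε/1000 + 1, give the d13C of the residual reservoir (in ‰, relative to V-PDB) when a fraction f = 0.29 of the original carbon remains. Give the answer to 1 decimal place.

δ₀ = (0.0108480/0.0111800 − 1)×1000 = (0.970304 − 1)×1000 = -29.696‰
α − 1 = ε/1000 = -0.0092
f^(α−1) = 0.29^(-0.0092) = 1.011454
δ_res = (-29.696 + 1000) × 1.011454 − 1000 = 981.418 − 1000 = -18.58‰

-18.6‰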